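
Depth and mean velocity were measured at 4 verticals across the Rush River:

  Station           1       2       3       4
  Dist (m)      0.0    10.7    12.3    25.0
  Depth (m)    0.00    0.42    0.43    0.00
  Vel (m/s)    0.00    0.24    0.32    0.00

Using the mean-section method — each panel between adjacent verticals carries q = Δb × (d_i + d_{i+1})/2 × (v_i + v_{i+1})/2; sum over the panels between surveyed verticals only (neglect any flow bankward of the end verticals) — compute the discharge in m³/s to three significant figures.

Panel 1-2: Δb = 10.7 m, d̄ = (0.00+0.42)/2 = 0.21, v̄ = (0.00+0.24)/2 = 0.12 → q = 10.7×0.21×0.12 = 0.2696 m³/s
Panel 2-3: Δb = 1.6 m, d̄ = (0.42+0.43)/2 = 0.425, v̄ = (0.24+0.32)/2 = 0.28 → q = 1.6×0.425×0.28 = 0.1904 m³/s
Panel 3-4: Δb = 12.7 m, d̄ = (0.43+0.00)/2 = 0.215, v̄ = (0.32+0.00)/2 = 0.16 → q = 12.7×0.215×0.16 = 0.4369 m³/s
Q = Σ q = 0.8969 m³/s

0.897 m³/s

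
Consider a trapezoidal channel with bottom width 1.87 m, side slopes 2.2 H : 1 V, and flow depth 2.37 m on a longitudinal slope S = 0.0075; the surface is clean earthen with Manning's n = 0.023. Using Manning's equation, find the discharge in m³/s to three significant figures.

73.7 m³/s

A = (b + z·y)·y = (1.87 + 2.2×2.37)×2.37 = 16.79 m²
P = b + 2y√(1+z²) = 1.87 + 2×2.37×√(1+2.2²) = 13.32 m
R = A/P = 16.79/13.32 = 1.260 m
Q = (1/n)·A·R^(2/3)·S^(1/2) = (1/0.023) × 16.79 × 1.260^(2/3) × 0.0075^(1/2) = 73.75 m³/s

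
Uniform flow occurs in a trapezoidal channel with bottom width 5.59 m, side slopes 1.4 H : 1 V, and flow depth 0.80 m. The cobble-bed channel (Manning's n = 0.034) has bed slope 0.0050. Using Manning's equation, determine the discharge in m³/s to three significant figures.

A = (b + z·y)·y = (5.59 + 1.4×0.80)×0.80 = 5.368 m²
P = b + 2y√(1+z²) = 5.59 + 2×0.80×√(1+1.4²) = 8.343 m
R = A/P = 5.368/8.343 = 0.6434 m
Q = (1/n)·A·R^(2/3)·S^(1/2) = (1/0.034) × 5.368 × 0.6434^(2/3) × 0.0050^(1/2) = 8.321 m³/s

8.32 m³/s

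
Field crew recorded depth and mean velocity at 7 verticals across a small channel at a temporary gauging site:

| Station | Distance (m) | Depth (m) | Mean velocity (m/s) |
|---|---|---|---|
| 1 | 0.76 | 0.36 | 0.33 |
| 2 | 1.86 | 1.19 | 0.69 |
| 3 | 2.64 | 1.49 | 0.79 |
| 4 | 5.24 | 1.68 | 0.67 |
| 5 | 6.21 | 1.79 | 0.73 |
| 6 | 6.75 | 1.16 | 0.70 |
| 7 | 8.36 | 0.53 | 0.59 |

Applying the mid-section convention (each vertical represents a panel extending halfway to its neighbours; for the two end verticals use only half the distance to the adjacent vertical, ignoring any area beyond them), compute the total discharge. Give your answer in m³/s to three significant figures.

6.95 m³/s

w_1 = (1.86 − 0.76)/2 = 0.55 m; q_1 = 0.33 × 0.36 × 0.55 = 0.06534 m³/s
w_2 = (2.64 − 0.76)/2 = 0.94 m; q_2 = 0.69 × 1.19 × 0.94 = 0.7718 m³/s
w_3 = (5.24 − 1.86)/2 = 1.69 m; q_3 = 0.79 × 1.49 × 1.69 = 1.989 m³/s
w_4 = (6.21 − 2.64)/2 = 1.785 m; q_4 = 0.67 × 1.68 × 1.785 = 2.009 m³/s
w_5 = (6.75 − 5.24)/2 = 0.755 m; q_5 = 0.73 × 1.79 × 0.755 = 0.9866 m³/s
w_6 = (8.36 − 6.21)/2 = 1.075 m; q_6 = 0.70 × 1.16 × 1.075 = 0.8729 m³/s
w_7 = (8.36 − 6.75)/2 = 0.805 m; q_7 = 0.59 × 0.53 × 0.805 = 0.2517 m³/s
Q = Σ qᵢ = 6.947 m³/s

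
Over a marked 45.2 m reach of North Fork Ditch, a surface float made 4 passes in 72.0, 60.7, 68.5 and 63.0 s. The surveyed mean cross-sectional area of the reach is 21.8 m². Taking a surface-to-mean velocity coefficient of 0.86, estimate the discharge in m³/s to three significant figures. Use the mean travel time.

t̄ = (72.0 + 60.7 + 68.5 + 63.0) / 4 = 66.05 s
v_surface = L / t̄ = 45.2 / 66.05 = 0.6843 m/s
v_mean = 0.86 × 0.6843 = 0.5885 m/s
Q = A × v_mean = 21.8 × 0.5885 = 12.83 m³/s

12.8 m³/s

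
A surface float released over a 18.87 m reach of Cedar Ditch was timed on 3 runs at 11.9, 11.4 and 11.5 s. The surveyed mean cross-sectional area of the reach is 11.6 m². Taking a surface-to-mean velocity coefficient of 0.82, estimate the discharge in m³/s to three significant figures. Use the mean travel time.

15.5 m³/s

t̄ = (11.9 + 11.4 + 11.5) / 3 = 11.6 s
v_surface = L / t̄ = 18.87 / 11.6 = 1.627 m/s
v_mean = 0.82 × 1.627 = 1.334 m/s
Q = A × v_mean = 11.6 × 1.334 = 15.47 m³/s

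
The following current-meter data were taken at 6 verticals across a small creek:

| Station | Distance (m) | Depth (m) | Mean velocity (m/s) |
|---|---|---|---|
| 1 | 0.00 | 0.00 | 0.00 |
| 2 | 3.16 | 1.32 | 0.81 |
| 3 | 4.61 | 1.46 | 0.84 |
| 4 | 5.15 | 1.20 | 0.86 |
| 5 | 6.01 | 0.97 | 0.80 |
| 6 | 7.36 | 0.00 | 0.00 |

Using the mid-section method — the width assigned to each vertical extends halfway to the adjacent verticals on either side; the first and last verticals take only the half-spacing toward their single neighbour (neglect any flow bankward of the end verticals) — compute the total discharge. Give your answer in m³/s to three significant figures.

w_2 = (4.61 − 0.00)/2 = 2.305 m; q_2 = 0.81 × 1.32 × 2.305 = 2.465 m³/s
w_3 = (5.15 − 3.16)/2 = 0.995 m; q_3 = 0.84 × 1.46 × 0.995 = 1.220 m³/s
w_4 = (6.01 − 4.61)/2 = 0.7 m; q_4 = 0.86 × 1.20 × 0.7 = 0.7224 m³/s
w_5 = (7.36 − 5.15)/2 = 1.105 m; q_5 = 0.80 × 0.97 × 1.105 = 0.8575 m³/s
Stations 1, 6 contribute zero (depth or velocity is 0).
Q = Σ qᵢ = 5.265 m³/s

5.26 m³/s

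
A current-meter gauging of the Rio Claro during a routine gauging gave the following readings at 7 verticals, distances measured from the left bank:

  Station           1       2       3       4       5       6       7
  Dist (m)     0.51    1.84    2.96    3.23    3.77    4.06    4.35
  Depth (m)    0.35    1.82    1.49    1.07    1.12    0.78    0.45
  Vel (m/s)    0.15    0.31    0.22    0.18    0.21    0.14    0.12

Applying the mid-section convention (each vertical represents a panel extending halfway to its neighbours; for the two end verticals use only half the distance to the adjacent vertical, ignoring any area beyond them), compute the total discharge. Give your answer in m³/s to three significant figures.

1.17 m³/s

w_1 = (1.84 − 0.51)/2 = 0.665 m; q_1 = 0.15 × 0.35 × 0.665 = 0.03491 m³/s
w_2 = (2.96 − 0.51)/2 = 1.225 m; q_2 = 0.31 × 1.82 × 1.225 = 0.6911 m³/s
w_3 = (3.23 − 1.84)/2 = 0.695 m; q_3 = 0.22 × 1.49 × 0.695 = 0.2278 m³/s
w_4 = (3.77 − 2.96)/2 = 0.405 m; q_4 = 0.18 × 1.07 × 0.405 = 0.07800 m³/s
w_5 = (4.06 − 3.23)/2 = 0.415 m; q_5 = 0.21 × 1.12 × 0.415 = 0.09761 m³/s
w_6 = (4.35 − 3.77)/2 = 0.29 m; q_6 = 0.14 × 0.78 × 0.29 = 0.03167 m³/s
w_7 = (4.35 − 4.06)/2 = 0.145 m; q_7 = 0.12 × 0.45 × 0.145 = 0.007830 m³/s
Q = Σ qᵢ = 1.169 m³/s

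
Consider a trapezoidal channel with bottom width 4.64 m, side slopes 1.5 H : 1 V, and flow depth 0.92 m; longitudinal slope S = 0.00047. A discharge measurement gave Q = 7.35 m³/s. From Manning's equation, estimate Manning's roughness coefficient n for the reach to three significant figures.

0.0128

A = (b + z·y)·y = (4.64 + 1.5×0.92)×0.92 = 5.538 m²
P = b + 2y√(1+z²) = 4.64 + 2×0.92×√(1+1.5²) = 7.957 m
R = A/P = 5.538/7.957 = 0.6960 m
n = (1/Q)·A·R^(2/3)·S^(1/2) = (1/7.35) × 5.538 × 0.7854 × 0.02168 = 0.01283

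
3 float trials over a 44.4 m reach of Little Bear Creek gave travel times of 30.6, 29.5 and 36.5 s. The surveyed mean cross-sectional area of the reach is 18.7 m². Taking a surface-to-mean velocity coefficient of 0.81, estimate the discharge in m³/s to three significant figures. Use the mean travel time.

20.9 m³/s

t̄ = (30.6 + 29.5 + 36.5) / 3 = 32.2 s
v_surface = L / t̄ = 44.4 / 32.2 = 1.379 m/s
v_mean = 0.81 × 1.379 = 1.117 m/s
Q = A × v_mean = 18.7 × 1.117 = 20.89 m³/s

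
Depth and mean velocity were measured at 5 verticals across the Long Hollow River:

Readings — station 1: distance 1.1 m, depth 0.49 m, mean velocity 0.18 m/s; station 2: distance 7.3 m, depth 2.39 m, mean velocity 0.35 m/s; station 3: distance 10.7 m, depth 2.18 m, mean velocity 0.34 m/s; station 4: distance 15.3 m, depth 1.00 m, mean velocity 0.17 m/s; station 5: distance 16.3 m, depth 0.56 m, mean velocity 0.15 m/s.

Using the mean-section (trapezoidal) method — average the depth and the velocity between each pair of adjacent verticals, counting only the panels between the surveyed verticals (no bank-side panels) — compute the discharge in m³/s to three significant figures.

7.04 m³/s

Panel 1-2: Δb = 6.2 m, d̄ = (0.49+2.39)/2 = 1.44, v̄ = (0.18+0.35)/2 = 0.265 → q = 6.2×1.44×0.265 = 2.366 m³/s
Panel 2-3: Δb = 3.4 m, d̄ = (2.39+2.18)/2 = 2.285, v̄ = (0.35+0.34)/2 = 0.345 → q = 3.4×2.285×0.345 = 2.680 m³/s
Panel 3-4: Δb = 4.6 m, d̄ = (2.18+1.00)/2 = 1.59, v̄ = (0.34+0.17)/2 = 0.255 → q = 4.6×1.59×0.255 = 1.865 m³/s
Panel 4-5: Δb = 1 m, d̄ = (1.00+0.56)/2 = 0.78, v̄ = (0.17+0.15)/2 = 0.16 → q = 1×0.78×0.16 = 0.1248 m³/s
Q = Σ q = 7.036 m³/s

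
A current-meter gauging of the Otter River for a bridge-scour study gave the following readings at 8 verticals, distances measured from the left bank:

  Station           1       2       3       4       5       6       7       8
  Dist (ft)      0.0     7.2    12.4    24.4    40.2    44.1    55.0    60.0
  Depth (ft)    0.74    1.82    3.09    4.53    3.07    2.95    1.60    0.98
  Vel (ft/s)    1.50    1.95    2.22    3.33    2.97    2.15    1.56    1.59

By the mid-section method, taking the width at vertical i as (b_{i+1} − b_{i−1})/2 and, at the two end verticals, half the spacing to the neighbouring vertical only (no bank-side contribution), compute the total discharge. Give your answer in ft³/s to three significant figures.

w_1 = (7.2 − 0.0)/2 = 3.6 ft; q_1 = 1.50 × 0.74 × 3.6 = 3.996 ft³/s
w_2 = (12.4 − 0.0)/2 = 6.2 ft; q_2 = 1.95 × 1.82 × 6.2 = 22.00 ft³/s
w_3 = (24.4 − 7.2)/2 = 8.6 ft; q_3 = 2.22 × 3.09 × 8.6 = 58.99 ft³/s
w_4 = (40.2 − 12.4)/2 = 13.9 ft; q_4 = 3.33 × 4.53 × 13.9 = 209.7 ft³/s
w_5 = (44.1 − 24.4)/2 = 9.85 ft; q_5 = 2.97 × 3.07 × 9.85 = 89.81 ft³/s
w_6 = (55.0 − 40.2)/2 = 7.4 ft; q_6 = 2.15 × 2.95 × 7.4 = 46.93 ft³/s
w_7 = (60.0 − 44.1)/2 = 7.95 ft; q_7 = 1.56 × 1.60 × 7.95 = 19.84 ft³/s
w_8 = (60.0 − 55.0)/2 = 2.5 ft; q_8 = 1.59 × 0.98 × 2.5 = 3.896 ft³/s
Q = Σ qᵢ = 455.2 ft³/s

455 ft³/s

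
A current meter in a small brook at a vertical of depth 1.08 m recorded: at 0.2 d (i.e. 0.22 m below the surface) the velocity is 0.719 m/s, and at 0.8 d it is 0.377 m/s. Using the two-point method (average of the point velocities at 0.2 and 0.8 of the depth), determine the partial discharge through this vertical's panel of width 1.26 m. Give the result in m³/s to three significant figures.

v̄ = (0.719 + 0.377) / 2 = 0.5480 m/s
q = v̄ × d × w = 0.5480 × 1.08 × 1.26 = 0.7457 m³/s

0.746 m³/s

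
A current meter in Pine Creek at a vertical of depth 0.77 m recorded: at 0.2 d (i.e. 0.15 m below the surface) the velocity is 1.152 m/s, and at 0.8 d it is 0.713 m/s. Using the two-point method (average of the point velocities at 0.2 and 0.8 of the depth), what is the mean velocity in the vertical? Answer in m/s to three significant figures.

v̄ = (1.152 + 0.713) / 2 = 0.9325 m/s

0.933 m/s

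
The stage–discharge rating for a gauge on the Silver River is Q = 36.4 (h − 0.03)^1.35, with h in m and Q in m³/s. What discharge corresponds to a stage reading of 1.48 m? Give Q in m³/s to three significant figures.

60.1 m³/s

Q = 36.4 × (1.48 − 0.03)^1.35 = 36.4 × 1.45^1.35 = 60.11 m³/s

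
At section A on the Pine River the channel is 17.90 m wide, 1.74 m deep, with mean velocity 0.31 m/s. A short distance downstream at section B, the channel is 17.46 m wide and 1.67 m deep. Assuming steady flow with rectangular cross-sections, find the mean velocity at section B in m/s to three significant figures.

Q = A₁V₁ = (17.90×1.74) × 0.31 = 9.655 m³/s
A₂ = 17.46 × 1.67 = 29.16 m²
V₂ = Q/A₂ = 9.655/29.16 = 0.3311 m/s

0.331 m/s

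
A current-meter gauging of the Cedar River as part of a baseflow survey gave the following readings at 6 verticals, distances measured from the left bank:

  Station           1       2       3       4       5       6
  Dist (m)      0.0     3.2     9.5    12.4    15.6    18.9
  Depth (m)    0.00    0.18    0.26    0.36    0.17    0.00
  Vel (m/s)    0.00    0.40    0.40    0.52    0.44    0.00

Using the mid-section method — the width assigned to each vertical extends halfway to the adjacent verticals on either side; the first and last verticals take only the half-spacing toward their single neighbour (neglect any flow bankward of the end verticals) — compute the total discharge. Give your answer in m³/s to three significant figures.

w_2 = (9.5 − 0.0)/2 = 4.75 m; q_2 = 0.40 × 0.18 × 4.75 = 0.3420 m³/s
w_3 = (12.4 − 3.2)/2 = 4.6 m; q_3 = 0.40 × 0.26 × 4.6 = 0.4784 m³/s
w_4 = (15.6 − 9.5)/2 = 3.05 m; q_4 = 0.52 × 0.36 × 3.05 = 0.5710 m³/s
w_5 = (18.9 − 12.4)/2 = 3.25 m; q_5 = 0.44 × 0.17 × 3.25 = 0.2431 m³/s
Stations 1, 6 contribute zero (depth or velocity is 0).
Q = Σ qᵢ = 1.634 m³/s

1.63 m³/s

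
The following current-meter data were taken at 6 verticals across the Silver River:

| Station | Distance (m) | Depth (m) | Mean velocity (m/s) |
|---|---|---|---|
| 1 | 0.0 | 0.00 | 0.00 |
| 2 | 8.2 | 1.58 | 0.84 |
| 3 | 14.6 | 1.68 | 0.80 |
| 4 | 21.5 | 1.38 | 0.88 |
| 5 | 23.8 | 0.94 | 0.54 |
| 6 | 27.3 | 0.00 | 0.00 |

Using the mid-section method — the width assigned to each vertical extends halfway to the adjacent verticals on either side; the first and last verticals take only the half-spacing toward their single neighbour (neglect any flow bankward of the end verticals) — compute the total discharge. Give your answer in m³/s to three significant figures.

w_2 = (14.6 − 0.0)/2 = 7.3 m; q_2 = 0.84 × 1.58 × 7.3 = 9.689 m³/s
w_3 = (21.5 − 8.2)/2 = 6.65 m; q_3 = 0.80 × 1.68 × 6.65 = 8.938 m³/s
w_4 = (23.8 − 14.6)/2 = 4.6 m; q_4 = 0.88 × 1.38 × 4.6 = 5.586 m³/s
w_5 = (27.3 − 21.5)/2 = 2.9 m; q_5 = 0.54 × 0.94 × 2.9 = 1.472 m³/s
Stations 1, 6 contribute zero (depth or velocity is 0).
Q = Σ qᵢ = 25.68 m³/s

25.7 m³/s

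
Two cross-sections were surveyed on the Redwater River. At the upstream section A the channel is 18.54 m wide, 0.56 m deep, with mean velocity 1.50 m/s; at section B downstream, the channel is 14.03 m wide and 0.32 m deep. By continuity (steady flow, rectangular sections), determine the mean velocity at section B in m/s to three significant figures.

3.47 m/s

Q = A₁V₁ = (18.54×0.56) × 1.50 = 15.57 m³/s
A₂ = 14.03 × 0.32 = 4.490 m²
V₂ = Q/A₂ = 15.57/4.490 = 3.469 m/s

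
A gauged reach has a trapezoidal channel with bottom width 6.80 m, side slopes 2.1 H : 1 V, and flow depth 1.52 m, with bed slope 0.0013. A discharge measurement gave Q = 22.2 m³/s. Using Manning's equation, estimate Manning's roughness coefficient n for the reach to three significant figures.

0.0262

A = (b + z·y)·y = (6.80 + 2.1×1.52)×1.52 = 15.19 m²
P = b + 2y√(1+z²) = 6.80 + 2×1.52×√(1+2.1²) = 13.87 m
R = A/P = 15.19/13.87 = 1.095 m
n = (1/Q)·A·R^(2/3)·S^(1/2) = (1/22.2) × 15.19 × 1.062 × 0.03606 = 0.02620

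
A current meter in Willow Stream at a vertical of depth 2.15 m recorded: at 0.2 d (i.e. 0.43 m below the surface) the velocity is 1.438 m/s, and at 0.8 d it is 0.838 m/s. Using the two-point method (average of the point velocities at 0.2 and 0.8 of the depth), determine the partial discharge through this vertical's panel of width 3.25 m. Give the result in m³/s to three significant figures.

7.95 m³/s

v̄ = (1.438 + 0.838) / 2 = 1.138 m/s
q = v̄ × d × w = 1.138 × 2.15 × 3.25 = 7.952 m³/s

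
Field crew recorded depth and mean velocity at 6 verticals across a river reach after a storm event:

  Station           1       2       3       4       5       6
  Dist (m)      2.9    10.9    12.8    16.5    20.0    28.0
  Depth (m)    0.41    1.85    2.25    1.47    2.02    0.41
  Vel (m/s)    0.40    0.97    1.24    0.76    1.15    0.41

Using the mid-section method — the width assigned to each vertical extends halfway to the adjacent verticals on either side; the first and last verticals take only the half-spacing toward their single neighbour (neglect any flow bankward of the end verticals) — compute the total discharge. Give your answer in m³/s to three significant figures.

w_1 = (10.9 − 2.9)/2 = 4 m; q_1 = 0.40 × 0.41 × 4 = 0.6560 m³/s
w_2 = (12.8 − 2.9)/2 = 4.95 m; q_2 = 0.97 × 1.85 × 4.95 = 8.883 m³/s
w_3 = (16.5 − 10.9)/2 = 2.8 m; q_3 = 1.24 × 2.25 × 2.8 = 7.812 m³/s
w_4 = (20.0 − 12.8)/2 = 3.6 m; q_4 = 0.76 × 1.47 × 3.6 = 4.022 m³/s
w_5 = (28.0 − 16.5)/2 = 5.75 m; q_5 = 1.15 × 2.02 × 5.75 = 13.36 m³/s
w_6 = (28.0 − 20.0)/2 = 4 m; q_6 = 0.41 × 0.41 × 4 = 0.6724 m³/s
Q = Σ qᵢ = 35.40 m³/s

35.4 m³/s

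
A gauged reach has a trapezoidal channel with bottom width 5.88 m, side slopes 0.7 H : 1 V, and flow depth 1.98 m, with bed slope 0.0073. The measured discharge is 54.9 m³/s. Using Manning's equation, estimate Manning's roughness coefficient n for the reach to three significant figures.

A = (b + z·y)·y = (5.88 + 0.7×1.98)×1.98 = 14.39 m²
P = b + 2y√(1+z²) = 5.88 + 2×1.98×√(1+0.7²) = 10.71 m
R = A/P = 14.39/10.71 = 1.343 m
n = (1/Q)·A·R^(2/3)·S^(1/2) = (1/54.9) × 14.39 × 1.217 × 0.08544 = 0.02725

0.0273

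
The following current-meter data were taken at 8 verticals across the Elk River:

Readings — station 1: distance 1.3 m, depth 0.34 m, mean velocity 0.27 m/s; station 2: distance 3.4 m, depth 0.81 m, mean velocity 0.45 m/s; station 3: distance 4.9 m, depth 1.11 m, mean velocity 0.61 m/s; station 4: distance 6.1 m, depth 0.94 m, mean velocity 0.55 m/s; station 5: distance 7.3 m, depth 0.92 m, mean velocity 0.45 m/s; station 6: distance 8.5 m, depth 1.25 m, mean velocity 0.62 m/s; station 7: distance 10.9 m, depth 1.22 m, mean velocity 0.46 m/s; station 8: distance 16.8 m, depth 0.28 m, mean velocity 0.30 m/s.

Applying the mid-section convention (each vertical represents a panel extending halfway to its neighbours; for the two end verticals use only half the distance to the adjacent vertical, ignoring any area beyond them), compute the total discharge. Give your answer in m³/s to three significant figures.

w_1 = (3.4 − 1.3)/2 = 1.05 m; q_1 = 0.27 × 0.34 × 1.05 = 0.09639 m³/s
w_2 = (4.9 − 1.3)/2 = 1.8 m; q_2 = 0.45 × 0.81 × 1.8 = 0.6561 m³/s
w_3 = (6.1 − 3.4)/2 = 1.35 m; q_3 = 0.61 × 1.11 × 1.35 = 0.9141 m³/s
w_4 = (7.3 − 4.9)/2 = 1.2 m; q_4 = 0.55 × 0.94 × 1.2 = 0.6204 m³/s
w_5 = (8.5 − 6.1)/2 = 1.2 m; q_5 = 0.45 × 0.92 × 1.2 = 0.4968 m³/s
w_6 = (10.9 − 7.3)/2 = 1.8 m; q_6 = 0.62 × 1.25 × 1.8 = 1.395 m³/s
w_7 = (16.8 − 8.5)/2 = 4.15 m; q_7 = 0.46 × 1.22 × 4.15 = 2.329 m³/s
w_8 = (16.8 − 10.9)/2 = 2.95 m; q_8 = 0.30 × 0.28 × 2.95 = 0.2478 m³/s
Q = Σ qᵢ = 6.756 m³/s

6.76 m³/s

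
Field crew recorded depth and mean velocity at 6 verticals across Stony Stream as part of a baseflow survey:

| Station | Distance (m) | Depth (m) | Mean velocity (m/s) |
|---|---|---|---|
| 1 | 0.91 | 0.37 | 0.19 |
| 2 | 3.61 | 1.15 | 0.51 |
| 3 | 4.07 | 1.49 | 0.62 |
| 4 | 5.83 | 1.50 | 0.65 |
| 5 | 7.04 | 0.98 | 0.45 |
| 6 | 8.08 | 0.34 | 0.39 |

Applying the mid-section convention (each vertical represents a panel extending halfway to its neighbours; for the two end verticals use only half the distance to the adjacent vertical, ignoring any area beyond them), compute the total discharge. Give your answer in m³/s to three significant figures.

w_1 = (3.61 − 0.91)/2 = 1.35 m; q_1 = 0.19 × 0.37 × 1.35 = 0.09491 m³/s
w_2 = (4.07 − 0.91)/2 = 1.58 m; q_2 = 0.51 × 1.15 × 1.58 = 0.9267 m³/s
w_3 = (5.83 − 3.61)/2 = 1.11 m; q_3 = 0.62 × 1.49 × 1.11 = 1.025 m³/s
w_4 = (7.04 − 4.07)/2 = 1.485 m; q_4 = 0.65 × 1.50 × 1.485 = 1.448 m³/s
w_5 = (8.08 − 5.83)/2 = 1.125 m; q_5 = 0.45 × 0.98 × 1.125 = 0.4961 m³/s
w_6 = (8.08 − 7.04)/2 = 0.52 m; q_6 = 0.39 × 0.34 × 0.52 = 0.06895 m³/s
Q = Σ qᵢ = 4.060 m³/s

4.06 m³/s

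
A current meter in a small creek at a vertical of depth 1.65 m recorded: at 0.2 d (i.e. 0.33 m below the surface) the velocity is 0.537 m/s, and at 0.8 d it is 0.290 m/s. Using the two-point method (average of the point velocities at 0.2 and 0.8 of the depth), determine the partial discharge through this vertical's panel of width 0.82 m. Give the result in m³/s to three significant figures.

v̄ = (0.537 + 0.290) / 2 = 0.4135 m/s
q = v̄ × d × w = 0.4135 × 1.65 × 0.82 = 0.5595 m³/s

0.559 m³/s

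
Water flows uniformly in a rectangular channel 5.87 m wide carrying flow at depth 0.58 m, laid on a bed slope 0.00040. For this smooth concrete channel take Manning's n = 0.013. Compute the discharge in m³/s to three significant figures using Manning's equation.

A = b·y = 5.87 × 0.58 = 3.405 m²
P = b + 2y = 5.87 + 2×0.58 = 7.030 m
R = A/P = 3.405/7.030 = 0.4843 m
Q = (1/n)·A·R^(2/3)·S^(1/2) = (1/0.013) × 3.405 × 0.4843^(2/3) × 0.00040^(1/2) = 3.230 m³/s

3.23 m³/s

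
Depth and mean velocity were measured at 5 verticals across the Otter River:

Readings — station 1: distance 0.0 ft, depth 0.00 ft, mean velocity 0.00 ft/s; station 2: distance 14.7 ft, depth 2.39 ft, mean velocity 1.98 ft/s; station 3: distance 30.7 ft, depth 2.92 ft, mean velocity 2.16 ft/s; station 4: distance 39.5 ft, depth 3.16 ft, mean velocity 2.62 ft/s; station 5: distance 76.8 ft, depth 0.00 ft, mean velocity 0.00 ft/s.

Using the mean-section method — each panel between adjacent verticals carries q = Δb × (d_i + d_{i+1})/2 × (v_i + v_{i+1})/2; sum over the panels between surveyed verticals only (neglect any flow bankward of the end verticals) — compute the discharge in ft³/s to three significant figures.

246 ft³/s

Panel 1-2: Δb = 14.7 ft, d̄ = (0.00+2.39)/2 = 1.195, v̄ = (0.00+1.98)/2 = 0.99 → q = 14.7×1.195×0.99 = 17.39 ft³/s
Panel 2-3: Δb = 16 ft, d̄ = (2.39+2.92)/2 = 2.655, v̄ = (1.98+2.16)/2 = 2.07 → q = 16×2.655×2.07 = 87.93 ft³/s
Panel 3-4: Δb = 8.8 ft, d̄ = (2.92+3.16)/2 = 3.04, v̄ = (2.16+2.62)/2 = 2.39 → q = 8.8×3.04×2.39 = 63.94 ft³/s
Panel 4-5: Δb = 37.3 ft, d̄ = (3.16+0.00)/2 = 1.58, v̄ = (2.62+0.00)/2 = 1.31 → q = 37.3×1.58×1.31 = 77.20 ft³/s
Q = Σ q = 246.5 ft³/s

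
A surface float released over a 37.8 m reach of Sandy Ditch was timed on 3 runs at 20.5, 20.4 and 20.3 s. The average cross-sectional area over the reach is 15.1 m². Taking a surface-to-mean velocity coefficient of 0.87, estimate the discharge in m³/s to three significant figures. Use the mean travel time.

t̄ = (20.5 + 20.4 + 20.3) / 3 = 20.4 s
v_surface = L / t̄ = 37.8 / 20.4 = 1.853 m/s
v_mean = 0.87 × 1.853 = 1.612 m/s
Q = A × v_mean = 15.1 × 1.612 = 24.34 m³/s

24.3 m³/s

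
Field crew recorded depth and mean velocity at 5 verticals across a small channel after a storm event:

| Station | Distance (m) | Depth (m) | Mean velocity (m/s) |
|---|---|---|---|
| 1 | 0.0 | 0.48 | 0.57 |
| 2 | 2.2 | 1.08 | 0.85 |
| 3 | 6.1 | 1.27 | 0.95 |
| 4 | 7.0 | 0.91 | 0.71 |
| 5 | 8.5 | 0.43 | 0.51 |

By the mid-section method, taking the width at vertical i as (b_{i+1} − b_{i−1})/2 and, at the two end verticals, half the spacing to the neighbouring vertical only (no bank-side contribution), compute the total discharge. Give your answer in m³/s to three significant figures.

6.94 m³/s

w_1 = (2.2 − 0.0)/2 = 1.1 m; q_1 = 0.57 × 0.48 × 1.1 = 0.3010 m³/s
w_2 = (6.1 − 0.0)/2 = 3.05 m; q_2 = 0.85 × 1.08 × 3.05 = 2.800 m³/s
w_3 = (7.0 − 2.2)/2 = 2.4 m; q_3 = 0.95 × 1.27 × 2.4 = 2.896 m³/s
w_4 = (8.5 − 6.1)/2 = 1.2 m; q_4 = 0.71 × 0.91 × 1.2 = 0.7753 m³/s
w_5 = (8.5 − 7.0)/2 = 0.75 m; q_5 = 0.51 × 0.43 × 0.75 = 0.1645 m³/s
Q = Σ qᵢ = 6.936 m³/s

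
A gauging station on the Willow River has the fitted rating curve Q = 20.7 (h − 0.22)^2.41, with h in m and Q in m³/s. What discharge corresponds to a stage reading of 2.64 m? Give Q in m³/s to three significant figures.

Q = 20.7 × (2.64 − 0.22)^2.41 = 20.7 × 2.42^2.41 = 174.2 m³/s

174 m³/s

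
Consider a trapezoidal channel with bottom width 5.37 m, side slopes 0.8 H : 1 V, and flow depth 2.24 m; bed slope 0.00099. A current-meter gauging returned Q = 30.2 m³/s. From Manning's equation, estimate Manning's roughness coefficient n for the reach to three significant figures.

0.0214

A = (b + z·y)·y = (5.37 + 0.8×2.24)×2.24 = 16.04 m²
P = b + 2y√(1+z²) = 5.37 + 2×2.24×√(1+0.8²) = 11.11 m
R = A/P = 16.04/11.11 = 1.444 m
n = (1/Q)·A·R^(2/3)·S^(1/2) = (1/30.2) × 16.04 × 1.278 × 0.03146 = 0.02136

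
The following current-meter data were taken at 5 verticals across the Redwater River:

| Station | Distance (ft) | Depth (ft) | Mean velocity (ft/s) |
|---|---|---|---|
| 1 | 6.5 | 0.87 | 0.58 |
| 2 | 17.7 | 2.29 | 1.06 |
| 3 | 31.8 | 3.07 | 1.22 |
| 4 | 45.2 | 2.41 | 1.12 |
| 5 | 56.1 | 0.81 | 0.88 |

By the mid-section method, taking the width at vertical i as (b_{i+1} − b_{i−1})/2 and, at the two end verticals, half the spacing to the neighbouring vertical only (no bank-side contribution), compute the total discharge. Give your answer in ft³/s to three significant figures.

w_1 = (17.7 − 6.5)/2 = 5.6 ft; q_1 = 0.58 × 0.87 × 5.6 = 2.826 ft³/s
w_2 = (31.8 − 6.5)/2 = 12.65 ft; q_2 = 1.06 × 2.29 × 12.65 = 30.71 ft³/s
w_3 = (45.2 − 17.7)/2 = 13.75 ft; q_3 = 1.22 × 3.07 × 13.75 = 51.50 ft³/s
w_4 = (56.1 − 31.8)/2 = 12.15 ft; q_4 = 1.12 × 2.41 × 12.15 = 32.80 ft³/s
w_5 = (56.1 − 45.2)/2 = 5.45 ft; q_5 = 0.88 × 0.81 × 5.45 = 3.885 ft³/s
Q = Σ qᵢ = 121.7 ft³/s

122 ft³/s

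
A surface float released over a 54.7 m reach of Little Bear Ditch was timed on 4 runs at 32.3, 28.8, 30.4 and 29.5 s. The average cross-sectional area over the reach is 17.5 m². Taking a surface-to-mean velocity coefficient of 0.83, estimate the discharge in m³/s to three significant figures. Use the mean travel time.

t̄ = (32.3 + 28.8 + 30.4 + 29.5) / 4 = 30.25 s
v_surface = L / t̄ = 54.7 / 30.25 = 1.808 m/s
v_mean = 0.83 × 1.808 = 1.501 m/s
Q = A × v_mean = 17.5 × 1.501 = 26.27 m³/s

26.3 m³/s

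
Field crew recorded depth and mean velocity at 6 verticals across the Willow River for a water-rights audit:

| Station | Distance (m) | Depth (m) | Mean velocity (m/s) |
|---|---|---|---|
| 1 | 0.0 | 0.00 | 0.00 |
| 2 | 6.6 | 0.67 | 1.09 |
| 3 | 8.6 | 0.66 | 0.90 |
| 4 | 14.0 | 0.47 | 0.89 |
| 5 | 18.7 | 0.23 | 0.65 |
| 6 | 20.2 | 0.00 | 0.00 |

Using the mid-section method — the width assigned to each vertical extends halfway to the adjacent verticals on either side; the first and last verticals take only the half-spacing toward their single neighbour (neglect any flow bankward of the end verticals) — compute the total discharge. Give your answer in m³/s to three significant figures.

w_2 = (8.6 − 0.0)/2 = 4.3 m; q_2 = 1.09 × 0.67 × 4.3 = 3.140 m³/s
w_3 = (14.0 − 6.6)/2 = 3.7 m; q_3 = 0.90 × 0.66 × 3.7 = 2.198 m³/s
w_4 = (18.7 − 8.6)/2 = 5.05 m; q_4 = 0.89 × 0.47 × 5.05 = 2.112 m³/s
w_5 = (20.2 − 14.0)/2 = 3.1 m; q_5 = 0.65 × 0.23 × 3.1 = 0.4635 m³/s
Stations 1, 6 contribute zero (depth or velocity is 0).
Q = Σ qᵢ = 7.914 m³/s

7.91 m³/s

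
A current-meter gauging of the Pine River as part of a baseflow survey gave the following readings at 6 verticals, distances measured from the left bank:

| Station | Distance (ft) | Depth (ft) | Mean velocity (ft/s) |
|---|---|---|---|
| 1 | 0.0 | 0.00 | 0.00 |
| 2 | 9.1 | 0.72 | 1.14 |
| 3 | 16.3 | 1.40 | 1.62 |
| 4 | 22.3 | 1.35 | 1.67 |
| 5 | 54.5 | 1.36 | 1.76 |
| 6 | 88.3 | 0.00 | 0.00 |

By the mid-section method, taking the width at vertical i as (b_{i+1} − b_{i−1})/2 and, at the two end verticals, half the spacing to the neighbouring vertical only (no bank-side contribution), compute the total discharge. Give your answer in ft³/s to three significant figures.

w_2 = (16.3 − 0.0)/2 = 8.15 ft; q_2 = 1.14 × 0.72 × 8.15 = 6.690 ft³/s
w_3 = (22.3 − 9.1)/2 = 6.6 ft; q_3 = 1.62 × 1.40 × 6.6 = 14.97 ft³/s
w_4 = (54.5 − 16.3)/2 = 19.1 ft; q_4 = 1.67 × 1.35 × 19.1 = 43.06 ft³/s
w_5 = (88.3 − 22.3)/2 = 33 ft; q_5 = 1.76 × 1.36 × 33 = 78.99 ft³/s
Stations 1, 6 contribute zero (depth or velocity is 0).
Q = Σ qᵢ = 143.7 ft³/s

144 ft³/s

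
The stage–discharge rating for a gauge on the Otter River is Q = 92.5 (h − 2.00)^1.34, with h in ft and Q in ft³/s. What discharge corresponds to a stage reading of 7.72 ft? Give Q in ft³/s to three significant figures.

957 ft³/s

Q = 92.5 × (7.72 − 2.00)^1.34 = 92.5 × 5.72^1.34 = 957.3 ft³/s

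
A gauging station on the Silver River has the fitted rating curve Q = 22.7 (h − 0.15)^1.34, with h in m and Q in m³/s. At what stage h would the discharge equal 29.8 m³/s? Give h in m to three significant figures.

1.38 m

h − h₀ = (Q/C)^(1/b) = (29.8/22.7)^(1/1.34) = 1.225 m
h = 0.15 + 1.225 = 1.375 m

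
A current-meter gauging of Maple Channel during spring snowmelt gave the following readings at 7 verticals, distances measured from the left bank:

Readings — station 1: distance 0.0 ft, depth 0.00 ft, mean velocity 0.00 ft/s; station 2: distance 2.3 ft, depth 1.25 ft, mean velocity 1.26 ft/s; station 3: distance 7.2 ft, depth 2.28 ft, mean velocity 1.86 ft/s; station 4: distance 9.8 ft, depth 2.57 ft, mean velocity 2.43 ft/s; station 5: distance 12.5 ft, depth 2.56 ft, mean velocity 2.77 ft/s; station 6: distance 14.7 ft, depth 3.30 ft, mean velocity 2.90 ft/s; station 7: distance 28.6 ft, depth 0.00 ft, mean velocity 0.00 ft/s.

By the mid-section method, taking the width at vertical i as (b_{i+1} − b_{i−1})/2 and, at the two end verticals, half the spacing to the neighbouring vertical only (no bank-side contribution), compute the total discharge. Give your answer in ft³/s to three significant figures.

w_2 = (7.2 − 0.0)/2 = 3.6 ft; q_2 = 1.26 × 1.25 × 3.6 = 5.670 ft³/s
w_3 = (9.8 − 2.3)/2 = 3.75 ft; q_3 = 1.86 × 2.28 × 3.75 = 15.90 ft³/s
w_4 = (12.5 − 7.2)/2 = 2.65 ft; q_4 = 2.43 × 2.57 × 2.65 = 16.55 ft³/s
w_5 = (14.7 − 9.8)/2 = 2.45 ft; q_5 = 2.77 × 2.56 × 2.45 = 17.37 ft³/s
w_6 = (28.6 − 12.5)/2 = 8.05 ft; q_6 = 2.90 × 3.30 × 8.05 = 77.04 ft³/s
Stations 1, 7 contribute zero (depth or velocity is 0).
Q = Σ qᵢ = 132.5 ft³/s

133 ft³/s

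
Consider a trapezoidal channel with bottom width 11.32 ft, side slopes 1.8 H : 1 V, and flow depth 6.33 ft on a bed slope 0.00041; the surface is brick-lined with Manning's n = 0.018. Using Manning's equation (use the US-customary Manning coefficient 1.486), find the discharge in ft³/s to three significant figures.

A = (b + z·y)·y = (11.32 + 1.8×6.33)×6.33 = 143.8 ft²
P = b + 2y√(1+z²) = 11.32 + 2×6.33×√(1+1.8²) = 37.39 ft
R = A/P = 143.8/37.39 = 3.846 ft
Q = (1.486/n)·A·R^(2/3)·S^(1/2) = (1.486/0.018) × 143.8 × 3.846^(2/3) × 0.00041^(1/2) = 589.9 ft³/s

590 ft³/s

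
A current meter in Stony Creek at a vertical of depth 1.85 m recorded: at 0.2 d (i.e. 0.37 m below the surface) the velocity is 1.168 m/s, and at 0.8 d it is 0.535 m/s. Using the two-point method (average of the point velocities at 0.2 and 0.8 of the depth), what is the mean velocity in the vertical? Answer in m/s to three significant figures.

v̄ = (1.168 + 0.535) / 2 = 0.8515 m/s

0.852 m/s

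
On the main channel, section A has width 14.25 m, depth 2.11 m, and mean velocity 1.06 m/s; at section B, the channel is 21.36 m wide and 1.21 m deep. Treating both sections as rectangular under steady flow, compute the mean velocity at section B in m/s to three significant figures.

Q = A₁V₁ = (14.25×2.11) × 1.06 = 31.87 m³/s
A₂ = 21.36 × 1.21 = 25.85 m²
V₂ = Q/A₂ = 31.87/25.85 = 1.233 m/s

1.23 m/s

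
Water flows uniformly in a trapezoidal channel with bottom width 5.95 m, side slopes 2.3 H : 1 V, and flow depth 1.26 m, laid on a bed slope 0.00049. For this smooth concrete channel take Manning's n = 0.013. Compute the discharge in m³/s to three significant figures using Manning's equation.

17.8 m³/s

A = (b + z·y)·y = (5.95 + 2.3×1.26)×1.26 = 11.15 m²
P = b + 2y√(1+z²) = 5.95 + 2×1.26×√(1+2.3²) = 12.27 m
R = A/P = 11.15/12.27 = 0.9086 m
Q = (1/n)·A·R^(2/3)·S^(1/2) = (1/0.013) × 11.15 × 0.9086^(2/3) × 0.00049^(1/2) = 17.81 m³/s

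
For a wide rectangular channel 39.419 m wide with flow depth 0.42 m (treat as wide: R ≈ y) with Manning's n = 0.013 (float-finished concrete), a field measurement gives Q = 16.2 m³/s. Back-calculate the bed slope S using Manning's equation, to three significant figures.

A = b·y = 39.419 × 0.42 = 16.56 m²
Wide channel: R ≈ y = 0.42 m
S = (Q·n / (1·A·R^(2/3)))² = (16.2×0.013 / (1×16.56×0.5608))² = 0.0005144

0.000514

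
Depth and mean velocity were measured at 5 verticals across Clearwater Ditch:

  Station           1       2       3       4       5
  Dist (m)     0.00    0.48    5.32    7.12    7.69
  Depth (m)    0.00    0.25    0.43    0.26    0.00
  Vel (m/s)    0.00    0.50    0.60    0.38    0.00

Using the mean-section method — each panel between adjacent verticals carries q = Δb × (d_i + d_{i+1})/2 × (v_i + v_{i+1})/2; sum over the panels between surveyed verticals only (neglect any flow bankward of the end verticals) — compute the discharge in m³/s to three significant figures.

1.24 m³/s

Panel 1-2: Δb = 0.48 m, d̄ = (0.00+0.25)/2 = 0.125, v̄ = (0.00+0.50)/2 = 0.25 → q = 0.48×0.125×0.25 = 0.01500 m³/s
Panel 2-3: Δb = 4.84 m, d̄ = (0.25+0.43)/2 = 0.34, v̄ = (0.50+0.60)/2 = 0.55 → q = 4.84×0.34×0.55 = 0.9051 m³/s
Panel 3-4: Δb = 1.8 m, d̄ = (0.43+0.26)/2 = 0.345, v̄ = (0.60+0.38)/2 = 0.49 → q = 1.8×0.345×0.49 = 0.3043 m³/s
Panel 4-5: Δb = 0.57 m, d̄ = (0.26+0.00)/2 = 0.13, v̄ = (0.38+0.00)/2 = 0.19 → q = 0.57×0.13×0.19 = 0.01408 m³/s
Q = Σ q = 1.238 m³/s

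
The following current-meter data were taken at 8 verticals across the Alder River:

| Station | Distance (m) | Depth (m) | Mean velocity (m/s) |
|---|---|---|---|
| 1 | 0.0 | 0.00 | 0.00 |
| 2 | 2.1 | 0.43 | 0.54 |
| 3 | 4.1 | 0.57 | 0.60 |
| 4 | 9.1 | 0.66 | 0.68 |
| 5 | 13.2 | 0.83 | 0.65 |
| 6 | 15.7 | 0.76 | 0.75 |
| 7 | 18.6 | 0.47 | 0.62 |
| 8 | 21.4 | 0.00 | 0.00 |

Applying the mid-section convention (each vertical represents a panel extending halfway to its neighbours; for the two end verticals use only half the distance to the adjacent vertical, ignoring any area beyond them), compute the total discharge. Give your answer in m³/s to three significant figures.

7.86 m³/s

w_2 = (4.1 − 0.0)/2 = 2.05 m; q_2 = 0.54 × 0.43 × 2.05 = 0.4760 m³/s
w_3 = (9.1 − 2.1)/2 = 3.5 m; q_3 = 0.60 × 0.57 × 3.5 = 1.197 m³/s
w_4 = (13.2 − 4.1)/2 = 4.55 m; q_4 = 0.68 × 0.66 × 4.55 = 2.042 m³/s
w_5 = (15.7 − 9.1)/2 = 3.3 m; q_5 = 0.65 × 0.83 × 3.3 = 1.780 m³/s
w_6 = (18.6 − 13.2)/2 = 2.7 m; q_6 = 0.75 × 0.76 × 2.7 = 1.539 m³/s
w_7 = (21.4 − 15.7)/2 = 2.85 m; q_7 = 0.62 × 0.47 × 2.85 = 0.8305 m³/s
Stations 1, 8 contribute zero (depth or velocity is 0).
Q = Σ qᵢ = 7.865 m³/s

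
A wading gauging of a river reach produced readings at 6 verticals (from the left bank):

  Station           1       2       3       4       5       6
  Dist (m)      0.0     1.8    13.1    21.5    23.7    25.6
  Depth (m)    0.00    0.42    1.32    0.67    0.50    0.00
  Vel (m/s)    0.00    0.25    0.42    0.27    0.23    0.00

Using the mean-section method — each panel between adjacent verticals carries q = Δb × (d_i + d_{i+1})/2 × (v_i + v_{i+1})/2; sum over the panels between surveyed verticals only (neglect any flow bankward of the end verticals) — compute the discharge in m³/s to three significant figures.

6.60 m³/s

Panel 1-2: Δb = 1.8 m, d̄ = (0.00+0.42)/2 = 0.21, v̄ = (0.00+0.25)/2 = 0.125 → q = 1.8×0.21×0.125 = 0.04725 m³/s
Panel 2-3: Δb = 11.3 m, d̄ = (0.42+1.32)/2 = 0.87, v̄ = (0.25+0.42)/2 = 0.335 → q = 11.3×0.87×0.335 = 3.293 m³/s
Panel 3-4: Δb = 8.4 m, d̄ = (1.32+0.67)/2 = 0.995, v̄ = (0.42+0.27)/2 = 0.345 → q = 8.4×0.995×0.345 = 2.884 m³/s
Panel 4-5: Δb = 2.2 m, d̄ = (0.67+0.50)/2 = 0.585, v̄ = (0.27+0.23)/2 = 0.25 → q = 2.2×0.585×0.25 = 0.3218 m³/s
Panel 5-6: Δb = 1.9 m, d̄ = (0.50+0.00)/2 = 0.25, v̄ = (0.23+0.00)/2 = 0.115 → q = 1.9×0.25×0.115 = 0.05463 m³/s
Q = Σ q = 6.601 m³/s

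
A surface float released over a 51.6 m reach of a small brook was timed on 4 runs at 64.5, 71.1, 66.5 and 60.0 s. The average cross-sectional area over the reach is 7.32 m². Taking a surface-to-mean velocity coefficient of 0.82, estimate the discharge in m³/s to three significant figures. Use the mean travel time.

t̄ = (64.5 + 71.1 + 66.5 + 60.0) / 4 = 65.525 s
v_surface = L / t̄ = 51.6 / 65.525 = 0.7875 m/s
v_mean = 0.82 × 0.7875 = 0.6457 m/s
Q = A × v_mean = 7.32 × 0.6457 = 4.727 m³/s

4.73 m³/s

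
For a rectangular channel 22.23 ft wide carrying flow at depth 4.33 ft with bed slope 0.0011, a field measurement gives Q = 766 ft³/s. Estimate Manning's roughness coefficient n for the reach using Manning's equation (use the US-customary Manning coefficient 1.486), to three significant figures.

A = b·y = 22.23 × 4.33 = 96.26 ft²
P = b + 2y = 22.23 + 2×4.33 = 30.89 ft
R = A/P = 96.26/30.89 = 3.116 ft
n = (1.486/Q)·A·R^(2/3)·S^(1/2) = (1.486/766) × 96.26 × 2.133 × 0.03317 = 0.01321

0.0132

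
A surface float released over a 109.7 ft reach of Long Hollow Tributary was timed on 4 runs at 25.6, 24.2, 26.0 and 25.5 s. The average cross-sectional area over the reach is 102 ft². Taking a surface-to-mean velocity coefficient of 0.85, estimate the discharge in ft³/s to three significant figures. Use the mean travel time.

t̄ = (25.6 + 24.2 + 26.0 + 25.5) / 4 = 25.325 s
v_surface = L / t̄ = 109.7 / 25.325 = 4.332 ft/s
v_mean = 0.85 × 4.332 = 3.682 ft/s
Q = A × v_mean = 102 × 3.682 = 375.6 ft³/s

376 ft³/s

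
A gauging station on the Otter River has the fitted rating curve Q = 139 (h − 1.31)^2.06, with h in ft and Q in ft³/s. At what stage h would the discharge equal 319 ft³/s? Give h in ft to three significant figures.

2.81 ft

h − h₀ = (Q/C)^(1/b) = (319/139)^(1/2.06) = 1.497 ft
h = 1.31 + 1.497 = 2.807 ft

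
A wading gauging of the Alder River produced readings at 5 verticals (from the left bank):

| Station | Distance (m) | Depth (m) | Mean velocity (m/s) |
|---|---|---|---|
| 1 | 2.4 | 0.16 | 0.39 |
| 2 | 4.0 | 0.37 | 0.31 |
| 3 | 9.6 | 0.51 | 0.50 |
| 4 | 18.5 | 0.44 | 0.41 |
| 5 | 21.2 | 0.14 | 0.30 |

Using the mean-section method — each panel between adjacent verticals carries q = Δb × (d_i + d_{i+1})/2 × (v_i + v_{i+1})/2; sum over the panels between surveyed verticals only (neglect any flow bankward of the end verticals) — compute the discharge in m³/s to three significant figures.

Panel 1-2: Δb = 1.6 m, d̄ = (0.16+0.37)/2 = 0.265, v̄ = (0.39+0.31)/2 = 0.35 → q = 1.6×0.265×0.35 = 0.1484 m³/s
Panel 2-3: Δb = 5.6 m, d̄ = (0.37+0.51)/2 = 0.44, v̄ = (0.31+0.50)/2 = 0.405 → q = 5.6×0.44×0.405 = 0.9979 m³/s
Panel 3-4: Δb = 8.9 m, d̄ = (0.51+0.44)/2 = 0.475, v̄ = (0.50+0.41)/2 = 0.455 → q = 8.9×0.475×0.455 = 1.924 m³/s
Panel 4-5: Δb = 2.7 m, d̄ = (0.44+0.14)/2 = 0.29, v̄ = (0.41+0.30)/2 = 0.355 → q = 2.7×0.29×0.355 = 0.2780 m³/s
Q = Σ q = 3.348 m³/s

3.35 m³/s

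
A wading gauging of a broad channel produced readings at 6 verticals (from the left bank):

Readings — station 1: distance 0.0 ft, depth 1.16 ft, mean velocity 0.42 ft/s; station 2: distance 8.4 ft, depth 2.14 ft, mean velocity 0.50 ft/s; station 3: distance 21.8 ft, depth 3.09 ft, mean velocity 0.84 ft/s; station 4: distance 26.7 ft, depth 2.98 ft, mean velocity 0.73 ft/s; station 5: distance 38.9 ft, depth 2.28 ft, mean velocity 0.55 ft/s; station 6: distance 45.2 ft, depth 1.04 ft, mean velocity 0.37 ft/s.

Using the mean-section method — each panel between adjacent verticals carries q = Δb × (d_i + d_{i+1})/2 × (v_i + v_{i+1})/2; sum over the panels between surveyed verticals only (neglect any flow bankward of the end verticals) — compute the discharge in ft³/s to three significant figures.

66.9 ft³/s

Panel 1-2: Δb = 8.4 ft, d̄ = (1.16+2.14)/2 = 1.65, v̄ = (0.42+0.50)/2 = 0.46 → q = 8.4×1.65×0.46 = 6.376 ft³/s
Panel 2-3: Δb = 13.4 ft, d̄ = (2.14+3.09)/2 = 2.615, v̄ = (0.50+0.84)/2 = 0.67 → q = 13.4×2.615×0.67 = 23.48 ft³/s
Panel 3-4: Δb = 4.9 ft, d̄ = (3.09+2.98)/2 = 3.035, v̄ = (0.84+0.73)/2 = 0.785 → q = 4.9×3.035×0.785 = 11.67 ft³/s
Panel 4-5: Δb = 12.2 ft, d̄ = (2.98+2.28)/2 = 2.63, v̄ = (0.73+0.55)/2 = 0.64 → q = 12.2×2.63×0.64 = 20.54 ft³/s
Panel 5-6: Δb = 6.3 ft, d̄ = (2.28+1.04)/2 = 1.66, v̄ = (0.55+0.37)/2 = 0.46 → q = 6.3×1.66×0.46 = 4.811 ft³/s
Q = Σ q = 66.87 ft³/s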